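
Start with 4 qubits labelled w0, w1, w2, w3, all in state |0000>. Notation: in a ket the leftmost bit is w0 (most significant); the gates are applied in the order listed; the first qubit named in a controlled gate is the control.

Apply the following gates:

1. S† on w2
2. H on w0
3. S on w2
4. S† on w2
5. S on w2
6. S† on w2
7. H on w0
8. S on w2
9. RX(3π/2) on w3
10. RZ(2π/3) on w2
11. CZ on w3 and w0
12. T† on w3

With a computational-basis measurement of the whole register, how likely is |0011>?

A full measurement returns |0011> with probability 0. Key observation: the block from step 1 through step 8 cancels to the identity and can be dropped.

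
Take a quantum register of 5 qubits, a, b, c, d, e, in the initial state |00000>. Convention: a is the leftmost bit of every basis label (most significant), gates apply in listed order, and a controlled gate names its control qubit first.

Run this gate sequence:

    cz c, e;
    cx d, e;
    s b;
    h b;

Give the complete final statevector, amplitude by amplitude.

The final amplitudes are sqrt(2)/2 on |00000>, sqrt(2)/2 on |01000>, and 0 on every other basis state.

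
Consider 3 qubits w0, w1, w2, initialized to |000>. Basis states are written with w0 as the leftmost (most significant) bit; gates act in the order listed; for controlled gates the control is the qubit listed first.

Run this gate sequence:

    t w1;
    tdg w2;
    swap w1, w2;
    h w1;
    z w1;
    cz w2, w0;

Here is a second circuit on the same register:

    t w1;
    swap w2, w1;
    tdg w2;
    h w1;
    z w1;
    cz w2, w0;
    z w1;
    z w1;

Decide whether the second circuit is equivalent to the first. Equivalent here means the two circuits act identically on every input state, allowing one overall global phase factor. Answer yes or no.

No, they are not equivalent — no single phase factor reconciles the two unitaries.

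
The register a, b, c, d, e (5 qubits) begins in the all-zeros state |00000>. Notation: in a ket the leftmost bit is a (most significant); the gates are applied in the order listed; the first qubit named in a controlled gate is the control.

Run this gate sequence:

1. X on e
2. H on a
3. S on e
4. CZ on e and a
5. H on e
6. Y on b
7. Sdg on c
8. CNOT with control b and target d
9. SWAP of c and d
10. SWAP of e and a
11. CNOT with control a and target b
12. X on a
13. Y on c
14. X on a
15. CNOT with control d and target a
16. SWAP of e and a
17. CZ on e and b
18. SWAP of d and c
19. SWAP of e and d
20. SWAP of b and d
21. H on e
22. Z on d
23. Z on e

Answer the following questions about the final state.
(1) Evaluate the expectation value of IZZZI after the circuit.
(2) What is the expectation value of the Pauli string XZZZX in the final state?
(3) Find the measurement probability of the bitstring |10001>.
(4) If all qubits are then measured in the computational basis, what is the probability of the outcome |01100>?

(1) In the final state, IZZZI has expectation -1.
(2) In the final state, XZZZX has expectation -1.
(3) A full measurement returns |10001> with probability 0.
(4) Outcome |01100> occurs with probability 0.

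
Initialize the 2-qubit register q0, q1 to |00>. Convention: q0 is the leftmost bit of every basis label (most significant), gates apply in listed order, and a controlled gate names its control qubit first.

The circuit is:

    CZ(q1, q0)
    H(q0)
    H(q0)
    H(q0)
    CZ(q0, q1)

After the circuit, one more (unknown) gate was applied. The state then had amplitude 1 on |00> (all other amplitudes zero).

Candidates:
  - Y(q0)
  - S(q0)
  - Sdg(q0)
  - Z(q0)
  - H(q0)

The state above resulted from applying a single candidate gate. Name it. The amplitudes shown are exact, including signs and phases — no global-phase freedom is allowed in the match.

The applied gate was H(q0).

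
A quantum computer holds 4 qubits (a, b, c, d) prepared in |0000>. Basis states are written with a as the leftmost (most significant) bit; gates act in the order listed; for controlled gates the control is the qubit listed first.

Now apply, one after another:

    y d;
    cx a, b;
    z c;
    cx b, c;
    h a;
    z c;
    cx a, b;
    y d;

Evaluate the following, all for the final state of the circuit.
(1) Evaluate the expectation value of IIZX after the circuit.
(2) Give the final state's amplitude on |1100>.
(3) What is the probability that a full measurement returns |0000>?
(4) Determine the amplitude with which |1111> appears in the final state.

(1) In the final state, IIZX has expectation 0.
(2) |1100> carries amplitude sqrt(2)/2 in the final state.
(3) The probability of measuring |0000> is 1/2.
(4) |1111> carries amplitude 0 in the final state.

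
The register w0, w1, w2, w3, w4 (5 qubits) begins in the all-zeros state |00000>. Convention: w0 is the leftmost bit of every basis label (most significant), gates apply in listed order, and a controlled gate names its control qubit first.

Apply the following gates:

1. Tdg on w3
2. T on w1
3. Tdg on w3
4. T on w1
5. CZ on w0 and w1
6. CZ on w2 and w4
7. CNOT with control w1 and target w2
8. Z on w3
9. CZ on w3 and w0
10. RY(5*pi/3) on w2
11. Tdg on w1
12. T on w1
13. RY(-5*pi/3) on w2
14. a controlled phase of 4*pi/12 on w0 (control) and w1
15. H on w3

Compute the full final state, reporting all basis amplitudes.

The resulting statevector has amplitude sqrt(2)/2 on |00000>, sqrt(2)/2 on |00010>, and 0 on every other basis state.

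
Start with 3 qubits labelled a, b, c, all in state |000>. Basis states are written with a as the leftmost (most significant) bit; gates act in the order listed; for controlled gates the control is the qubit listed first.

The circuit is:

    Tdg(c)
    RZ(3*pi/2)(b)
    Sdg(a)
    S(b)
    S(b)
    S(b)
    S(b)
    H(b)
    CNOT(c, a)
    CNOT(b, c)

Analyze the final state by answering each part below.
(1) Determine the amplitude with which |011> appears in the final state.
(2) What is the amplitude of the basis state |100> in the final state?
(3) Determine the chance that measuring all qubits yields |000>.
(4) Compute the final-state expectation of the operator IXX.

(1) |011> carries amplitude -sqrt(2)*exp(I*pi/4)/2 in the final state.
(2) The final state's coefficient on |100> equals 0.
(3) Outcome |000> occurs with probability 1/2.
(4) In the final state, IXX has expectation 1.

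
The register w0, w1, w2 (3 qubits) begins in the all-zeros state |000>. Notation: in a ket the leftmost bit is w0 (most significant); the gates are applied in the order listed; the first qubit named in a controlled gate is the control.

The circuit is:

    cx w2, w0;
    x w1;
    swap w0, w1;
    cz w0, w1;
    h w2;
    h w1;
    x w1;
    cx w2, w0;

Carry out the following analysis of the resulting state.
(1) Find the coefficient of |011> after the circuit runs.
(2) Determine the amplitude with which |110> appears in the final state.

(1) The amplitude on |011> is 1/2.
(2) The amplitude on |110> is 1/2.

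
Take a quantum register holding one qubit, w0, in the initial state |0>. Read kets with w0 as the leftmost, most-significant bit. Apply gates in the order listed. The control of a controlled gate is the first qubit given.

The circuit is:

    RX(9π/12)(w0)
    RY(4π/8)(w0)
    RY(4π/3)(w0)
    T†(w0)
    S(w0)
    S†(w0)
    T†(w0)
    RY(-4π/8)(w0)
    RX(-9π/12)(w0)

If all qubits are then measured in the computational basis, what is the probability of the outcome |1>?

Outcome |1> occurs with probability 1/8.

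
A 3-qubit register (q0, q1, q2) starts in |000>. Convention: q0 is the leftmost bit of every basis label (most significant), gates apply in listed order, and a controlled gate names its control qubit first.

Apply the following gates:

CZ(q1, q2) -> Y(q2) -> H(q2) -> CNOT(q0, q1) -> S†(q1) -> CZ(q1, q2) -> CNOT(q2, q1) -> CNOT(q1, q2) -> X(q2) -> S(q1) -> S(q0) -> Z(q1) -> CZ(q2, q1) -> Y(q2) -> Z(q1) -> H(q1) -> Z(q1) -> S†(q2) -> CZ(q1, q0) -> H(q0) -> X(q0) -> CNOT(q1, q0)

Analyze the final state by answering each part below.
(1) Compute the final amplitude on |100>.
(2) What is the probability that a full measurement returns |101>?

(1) The amplitude on |100> is sqrt(2)*(1 + I)/4.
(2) The probability of measuring |101> is 0.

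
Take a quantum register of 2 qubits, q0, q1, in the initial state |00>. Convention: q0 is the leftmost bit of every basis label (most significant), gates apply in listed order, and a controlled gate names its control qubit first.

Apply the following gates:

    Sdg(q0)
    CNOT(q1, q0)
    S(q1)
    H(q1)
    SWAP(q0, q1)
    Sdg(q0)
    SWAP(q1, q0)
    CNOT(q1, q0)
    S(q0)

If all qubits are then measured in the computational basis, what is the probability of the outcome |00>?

A full measurement returns |00> with probability 1/2.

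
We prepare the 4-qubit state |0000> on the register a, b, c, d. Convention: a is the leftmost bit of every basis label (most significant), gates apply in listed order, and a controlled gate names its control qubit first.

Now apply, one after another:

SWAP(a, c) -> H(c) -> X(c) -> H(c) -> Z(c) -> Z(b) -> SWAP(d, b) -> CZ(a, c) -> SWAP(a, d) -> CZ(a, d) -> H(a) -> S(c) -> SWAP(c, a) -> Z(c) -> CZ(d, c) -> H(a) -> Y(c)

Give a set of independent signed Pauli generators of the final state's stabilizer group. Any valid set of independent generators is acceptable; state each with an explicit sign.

The stabilizer group can be generated by +XIII, +IIXI, +IZII, +IIIZ, among other valid generating sets. Key observation: gates 2-5 undo each other exactly, leaving only the rest of the circuit to track.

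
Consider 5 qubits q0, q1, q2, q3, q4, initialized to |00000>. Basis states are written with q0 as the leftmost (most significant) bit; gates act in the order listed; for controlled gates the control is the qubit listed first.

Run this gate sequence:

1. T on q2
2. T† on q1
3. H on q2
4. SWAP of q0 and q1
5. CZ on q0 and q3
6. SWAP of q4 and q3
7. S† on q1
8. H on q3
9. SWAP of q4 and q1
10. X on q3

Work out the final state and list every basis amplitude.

The resulting statevector has amplitude 1/2 on |00000>, 1/2 on |00010>, 1/2 on |00100>, 1/2 on |00110>, and 0 on every other basis state.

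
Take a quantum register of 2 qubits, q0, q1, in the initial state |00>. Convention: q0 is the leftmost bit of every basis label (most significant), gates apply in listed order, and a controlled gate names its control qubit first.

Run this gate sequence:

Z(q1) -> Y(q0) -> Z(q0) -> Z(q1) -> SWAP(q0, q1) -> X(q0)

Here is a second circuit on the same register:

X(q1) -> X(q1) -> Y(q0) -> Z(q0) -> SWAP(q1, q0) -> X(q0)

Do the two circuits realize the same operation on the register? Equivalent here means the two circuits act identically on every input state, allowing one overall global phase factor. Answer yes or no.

Yes — the two circuits implement the same unitary up to a global phase.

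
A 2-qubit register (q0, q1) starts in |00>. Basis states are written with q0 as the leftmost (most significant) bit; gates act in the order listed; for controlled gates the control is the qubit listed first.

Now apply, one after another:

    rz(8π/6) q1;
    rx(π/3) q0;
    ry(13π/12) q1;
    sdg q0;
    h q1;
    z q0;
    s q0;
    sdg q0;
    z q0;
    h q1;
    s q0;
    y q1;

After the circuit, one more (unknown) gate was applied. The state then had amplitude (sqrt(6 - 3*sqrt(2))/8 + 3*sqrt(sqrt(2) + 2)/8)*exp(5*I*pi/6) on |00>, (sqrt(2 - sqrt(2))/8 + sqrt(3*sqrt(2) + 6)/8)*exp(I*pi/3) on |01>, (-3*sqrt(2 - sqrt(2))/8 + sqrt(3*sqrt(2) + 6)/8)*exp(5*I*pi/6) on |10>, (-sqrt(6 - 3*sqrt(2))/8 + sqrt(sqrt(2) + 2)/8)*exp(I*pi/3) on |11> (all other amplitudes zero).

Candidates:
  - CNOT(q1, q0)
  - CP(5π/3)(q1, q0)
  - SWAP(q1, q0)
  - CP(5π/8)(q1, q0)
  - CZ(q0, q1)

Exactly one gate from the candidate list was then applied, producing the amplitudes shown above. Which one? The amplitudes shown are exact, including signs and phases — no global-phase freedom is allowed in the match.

The applied gate was SWAP(q1, q0). Key observation: gates 4-11 undo each other exactly, leaving only the rest of the circuit to track.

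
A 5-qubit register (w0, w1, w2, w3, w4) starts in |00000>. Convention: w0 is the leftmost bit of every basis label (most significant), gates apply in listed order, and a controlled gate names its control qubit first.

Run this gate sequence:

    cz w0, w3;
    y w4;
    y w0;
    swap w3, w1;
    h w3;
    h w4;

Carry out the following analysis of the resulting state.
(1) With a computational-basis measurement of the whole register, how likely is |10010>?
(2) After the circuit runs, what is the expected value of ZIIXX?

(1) Outcome |10010> occurs with probability 1/4.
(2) The expectation value of ZIIXX is 1.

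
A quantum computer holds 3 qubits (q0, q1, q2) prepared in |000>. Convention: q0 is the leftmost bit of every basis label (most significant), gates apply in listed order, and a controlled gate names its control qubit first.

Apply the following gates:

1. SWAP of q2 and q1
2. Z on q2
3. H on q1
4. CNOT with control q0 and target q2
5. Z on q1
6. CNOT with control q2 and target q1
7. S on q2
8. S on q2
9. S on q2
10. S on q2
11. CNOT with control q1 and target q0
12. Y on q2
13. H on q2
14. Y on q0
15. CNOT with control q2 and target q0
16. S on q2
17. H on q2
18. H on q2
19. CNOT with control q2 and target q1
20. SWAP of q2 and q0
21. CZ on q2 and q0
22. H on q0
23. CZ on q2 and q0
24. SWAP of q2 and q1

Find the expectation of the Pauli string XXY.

In the final state, XXY has expectation 0.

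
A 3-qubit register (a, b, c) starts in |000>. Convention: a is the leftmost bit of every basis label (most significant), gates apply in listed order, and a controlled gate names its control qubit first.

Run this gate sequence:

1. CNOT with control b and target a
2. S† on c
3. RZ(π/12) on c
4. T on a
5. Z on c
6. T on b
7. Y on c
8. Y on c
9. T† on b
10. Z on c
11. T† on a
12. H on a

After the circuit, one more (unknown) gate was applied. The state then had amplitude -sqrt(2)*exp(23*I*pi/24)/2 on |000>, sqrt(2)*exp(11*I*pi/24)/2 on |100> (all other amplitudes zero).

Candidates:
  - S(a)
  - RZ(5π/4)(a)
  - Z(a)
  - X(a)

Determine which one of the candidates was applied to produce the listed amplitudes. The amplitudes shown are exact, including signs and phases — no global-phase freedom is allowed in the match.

It was S(a) that produced the state shown. Key observation: the block from step 4 through step 11 cancels to the identity and can be dropped.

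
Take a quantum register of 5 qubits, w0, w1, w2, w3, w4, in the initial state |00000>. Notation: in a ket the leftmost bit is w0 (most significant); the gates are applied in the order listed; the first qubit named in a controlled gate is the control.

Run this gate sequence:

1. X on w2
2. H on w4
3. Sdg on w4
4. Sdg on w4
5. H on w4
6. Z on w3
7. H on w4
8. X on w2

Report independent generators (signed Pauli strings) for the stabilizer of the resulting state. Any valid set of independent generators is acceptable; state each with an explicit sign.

The stabilizer group can be generated by -IIIIX, +ZIIII, +IZIII, +IIZII, +IIIZI, among other valid generating sets.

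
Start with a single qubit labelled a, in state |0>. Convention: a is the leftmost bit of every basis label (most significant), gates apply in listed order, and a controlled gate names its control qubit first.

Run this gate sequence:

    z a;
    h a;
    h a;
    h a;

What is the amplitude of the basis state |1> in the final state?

The amplitude on |1> is sqrt(2)/2.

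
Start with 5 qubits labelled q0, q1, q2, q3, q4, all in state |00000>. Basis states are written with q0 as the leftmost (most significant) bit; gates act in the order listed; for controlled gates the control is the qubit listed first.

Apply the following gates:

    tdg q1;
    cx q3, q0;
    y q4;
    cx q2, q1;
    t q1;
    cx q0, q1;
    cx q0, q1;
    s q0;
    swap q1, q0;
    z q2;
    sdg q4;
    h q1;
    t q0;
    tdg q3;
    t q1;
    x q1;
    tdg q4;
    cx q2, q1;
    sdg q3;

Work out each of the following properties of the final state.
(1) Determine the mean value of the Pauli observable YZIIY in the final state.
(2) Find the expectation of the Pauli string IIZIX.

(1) The expectation value of YZIIY is 0. Key observation: steps 6-7 multiply out to the identity, so the circuit reduces to the remaining gates.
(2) In the final state, IIZIX has expectation 0.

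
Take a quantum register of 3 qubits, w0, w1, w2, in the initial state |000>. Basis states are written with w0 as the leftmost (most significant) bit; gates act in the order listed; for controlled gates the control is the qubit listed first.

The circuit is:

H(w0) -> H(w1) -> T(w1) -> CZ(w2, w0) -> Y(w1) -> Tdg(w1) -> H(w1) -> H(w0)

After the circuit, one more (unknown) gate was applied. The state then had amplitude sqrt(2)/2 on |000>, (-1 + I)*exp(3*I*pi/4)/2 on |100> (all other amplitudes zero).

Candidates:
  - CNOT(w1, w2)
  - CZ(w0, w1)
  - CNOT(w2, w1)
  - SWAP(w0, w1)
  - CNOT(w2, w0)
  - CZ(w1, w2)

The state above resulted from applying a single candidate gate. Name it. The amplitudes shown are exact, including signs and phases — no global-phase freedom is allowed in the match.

The applied gate was SWAP(w0, w1).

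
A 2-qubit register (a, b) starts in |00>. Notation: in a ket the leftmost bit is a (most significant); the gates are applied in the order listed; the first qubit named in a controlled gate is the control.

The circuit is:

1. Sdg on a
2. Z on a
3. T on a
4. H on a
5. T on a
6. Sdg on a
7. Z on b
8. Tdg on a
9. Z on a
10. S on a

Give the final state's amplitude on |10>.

The amplitude on |10> is -sqrt(2)/2.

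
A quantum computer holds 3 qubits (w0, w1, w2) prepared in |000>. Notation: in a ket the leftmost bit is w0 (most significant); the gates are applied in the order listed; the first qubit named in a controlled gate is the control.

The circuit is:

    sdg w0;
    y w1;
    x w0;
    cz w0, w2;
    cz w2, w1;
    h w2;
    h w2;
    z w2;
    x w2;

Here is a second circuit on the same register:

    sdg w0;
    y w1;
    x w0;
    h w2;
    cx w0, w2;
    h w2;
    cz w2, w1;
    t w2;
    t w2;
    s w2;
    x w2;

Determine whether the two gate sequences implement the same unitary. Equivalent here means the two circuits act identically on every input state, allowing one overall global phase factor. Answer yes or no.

Yes, they are equivalent — the unitaries differ by at most a global phase.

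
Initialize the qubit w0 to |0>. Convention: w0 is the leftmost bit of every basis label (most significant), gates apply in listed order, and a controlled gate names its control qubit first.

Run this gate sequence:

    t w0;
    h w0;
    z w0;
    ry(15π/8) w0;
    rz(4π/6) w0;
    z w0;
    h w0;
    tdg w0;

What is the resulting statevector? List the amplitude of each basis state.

The final amplitudes are -exp(I*pi/3)*cos(pi/16)/2 - exp(I*pi/3)*sin(pi/16)/2 + exp(-I*pi/3)*sin(pi/16)/2 - exp(-I*pi/3)*cos(pi/16)/2 on |0>, -sqrt(2)*exp(-11*I*pi/12)*cos(3*pi/16)/2 + sqrt(2)*exp(5*I*pi/12)*sin(3*pi/16)/2 on |1>.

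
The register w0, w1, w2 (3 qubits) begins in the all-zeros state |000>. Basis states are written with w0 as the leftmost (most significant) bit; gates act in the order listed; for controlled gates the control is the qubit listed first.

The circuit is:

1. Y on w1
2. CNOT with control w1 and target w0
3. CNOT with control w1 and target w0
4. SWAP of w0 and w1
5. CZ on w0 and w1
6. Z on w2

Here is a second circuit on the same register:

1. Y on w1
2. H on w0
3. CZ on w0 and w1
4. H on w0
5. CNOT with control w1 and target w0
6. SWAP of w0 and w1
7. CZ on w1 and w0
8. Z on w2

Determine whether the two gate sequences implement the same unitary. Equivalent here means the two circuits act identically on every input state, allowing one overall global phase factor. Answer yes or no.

Yes: on every input state the two circuits agree up to one overall phase factor.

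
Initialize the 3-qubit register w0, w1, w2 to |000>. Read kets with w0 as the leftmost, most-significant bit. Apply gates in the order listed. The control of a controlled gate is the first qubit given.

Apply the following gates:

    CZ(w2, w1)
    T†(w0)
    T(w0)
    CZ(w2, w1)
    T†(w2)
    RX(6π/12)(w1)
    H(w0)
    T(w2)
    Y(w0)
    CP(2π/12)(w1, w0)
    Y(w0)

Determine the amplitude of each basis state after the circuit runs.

After the circuit, the state carries amplitude 1/2 on |000>, 0 on |001>, -exp(2*I*pi/3)/2 on |010>, 0 on |011>, 1/2 on |100>, 0 on |101>, -I/2 on |110>, 0 on |111>. Key observation: the block from step 1 through step 4 cancels to the identity and can be dropped.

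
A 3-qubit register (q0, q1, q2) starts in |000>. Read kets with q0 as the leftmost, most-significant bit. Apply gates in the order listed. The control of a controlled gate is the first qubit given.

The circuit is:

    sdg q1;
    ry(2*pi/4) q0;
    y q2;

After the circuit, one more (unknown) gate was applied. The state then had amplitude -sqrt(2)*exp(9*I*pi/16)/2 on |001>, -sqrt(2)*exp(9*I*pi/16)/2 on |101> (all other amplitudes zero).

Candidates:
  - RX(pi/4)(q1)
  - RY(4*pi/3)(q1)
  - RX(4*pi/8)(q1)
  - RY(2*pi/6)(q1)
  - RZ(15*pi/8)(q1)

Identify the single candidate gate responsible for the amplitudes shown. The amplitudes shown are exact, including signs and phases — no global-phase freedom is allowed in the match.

It was RZ(15*pi/8)(q1) that produced the state shown.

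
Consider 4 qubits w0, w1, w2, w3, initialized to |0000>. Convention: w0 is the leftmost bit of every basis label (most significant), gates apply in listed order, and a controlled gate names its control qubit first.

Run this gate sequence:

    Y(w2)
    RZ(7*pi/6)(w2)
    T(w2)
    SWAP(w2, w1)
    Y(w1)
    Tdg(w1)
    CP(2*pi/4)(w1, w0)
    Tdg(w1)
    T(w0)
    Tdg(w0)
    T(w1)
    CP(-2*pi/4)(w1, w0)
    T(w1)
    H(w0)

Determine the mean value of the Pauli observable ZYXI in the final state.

In the final state, ZYXI has expectation 0. Key observation: steps 6-13 multiply out to the identity, so the circuit reduces to the remaining gates.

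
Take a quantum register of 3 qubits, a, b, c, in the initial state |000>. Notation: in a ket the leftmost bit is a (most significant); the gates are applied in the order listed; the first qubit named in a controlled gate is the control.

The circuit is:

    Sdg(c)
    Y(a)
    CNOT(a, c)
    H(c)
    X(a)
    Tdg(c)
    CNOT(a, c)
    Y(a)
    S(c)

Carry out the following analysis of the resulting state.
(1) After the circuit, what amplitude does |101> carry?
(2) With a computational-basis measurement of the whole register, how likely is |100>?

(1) The amplitude on |101> is sqrt(2)*exp(I*pi/4)/2.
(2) The probability of measuring |100> is 1/2.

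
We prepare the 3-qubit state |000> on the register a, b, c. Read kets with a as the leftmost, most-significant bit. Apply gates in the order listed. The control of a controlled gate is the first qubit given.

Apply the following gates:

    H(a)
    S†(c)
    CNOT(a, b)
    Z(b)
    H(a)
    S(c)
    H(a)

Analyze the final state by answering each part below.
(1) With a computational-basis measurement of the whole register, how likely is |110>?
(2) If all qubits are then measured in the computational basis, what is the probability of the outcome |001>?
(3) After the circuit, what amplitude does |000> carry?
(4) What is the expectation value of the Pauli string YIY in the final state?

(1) A full measurement returns |110> with probability 1/2.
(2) Outcome |001> occurs with probability 0.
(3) |000> carries amplitude sqrt(2)/2 in the final state.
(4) In the final state, YIY has expectation 0.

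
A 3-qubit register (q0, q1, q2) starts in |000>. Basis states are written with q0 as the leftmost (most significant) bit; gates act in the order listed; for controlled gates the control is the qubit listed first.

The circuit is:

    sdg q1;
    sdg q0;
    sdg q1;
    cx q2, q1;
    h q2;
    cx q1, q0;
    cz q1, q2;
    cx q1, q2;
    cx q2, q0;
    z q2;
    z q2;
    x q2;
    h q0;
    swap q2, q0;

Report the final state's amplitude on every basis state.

The final amplitudes are 1/2 on |000>, -1/2 on |001>, 0 on |010>, 0 on |011>, 1/2 on |100>, 1/2 on |101>, 0 on |110>, 0 on |111>.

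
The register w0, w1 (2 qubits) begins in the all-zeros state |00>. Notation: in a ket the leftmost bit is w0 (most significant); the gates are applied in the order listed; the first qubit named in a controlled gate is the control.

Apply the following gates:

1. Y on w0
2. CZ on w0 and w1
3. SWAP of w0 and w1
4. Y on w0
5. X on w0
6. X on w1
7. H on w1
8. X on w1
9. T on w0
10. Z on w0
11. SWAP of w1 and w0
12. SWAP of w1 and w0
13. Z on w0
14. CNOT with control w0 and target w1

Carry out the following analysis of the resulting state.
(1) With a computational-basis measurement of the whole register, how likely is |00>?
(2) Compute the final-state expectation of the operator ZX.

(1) A full measurement returns |00> with probability 1/2.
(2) The expectation value of ZX is 1.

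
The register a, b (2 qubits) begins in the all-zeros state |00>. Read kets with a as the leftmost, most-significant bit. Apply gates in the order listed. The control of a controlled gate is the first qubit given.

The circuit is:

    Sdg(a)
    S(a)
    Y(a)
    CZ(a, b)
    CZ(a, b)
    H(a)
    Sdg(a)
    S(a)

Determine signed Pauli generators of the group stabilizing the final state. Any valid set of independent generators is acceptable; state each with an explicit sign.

One valid set of independent stabilizer generators is -XI, +IZ (any independent generating set of the same group is equally correct).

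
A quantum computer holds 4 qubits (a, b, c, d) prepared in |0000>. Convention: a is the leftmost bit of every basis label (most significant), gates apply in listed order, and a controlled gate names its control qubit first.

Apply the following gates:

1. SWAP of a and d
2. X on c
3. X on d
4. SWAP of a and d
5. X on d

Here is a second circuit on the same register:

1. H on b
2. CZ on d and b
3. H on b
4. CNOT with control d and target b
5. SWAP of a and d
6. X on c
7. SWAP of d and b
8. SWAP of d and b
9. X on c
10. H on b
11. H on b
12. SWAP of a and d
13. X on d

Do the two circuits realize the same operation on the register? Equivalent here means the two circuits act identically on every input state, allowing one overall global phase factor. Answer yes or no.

No — the two circuits implement different unitaries, even allowing a global phase.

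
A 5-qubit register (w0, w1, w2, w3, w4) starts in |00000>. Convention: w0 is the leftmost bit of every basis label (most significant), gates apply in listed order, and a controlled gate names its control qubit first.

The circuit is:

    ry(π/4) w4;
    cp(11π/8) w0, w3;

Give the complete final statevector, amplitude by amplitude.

The resulting statevector has amplitude sqrt(sqrt(2) + 2)/2 on |00000>, sqrt(2 - sqrt(2))/2 on |00001>, and 0 on every other basis state.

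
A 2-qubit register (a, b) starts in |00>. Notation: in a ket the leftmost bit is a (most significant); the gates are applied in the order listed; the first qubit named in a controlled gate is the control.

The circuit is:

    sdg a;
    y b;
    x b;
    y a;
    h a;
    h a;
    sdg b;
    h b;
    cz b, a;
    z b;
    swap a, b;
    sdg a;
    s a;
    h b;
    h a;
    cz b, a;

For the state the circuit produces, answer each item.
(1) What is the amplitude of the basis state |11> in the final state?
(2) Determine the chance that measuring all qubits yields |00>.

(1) The amplitude on |11> is 0.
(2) Outcome |00> occurs with probability 1/2.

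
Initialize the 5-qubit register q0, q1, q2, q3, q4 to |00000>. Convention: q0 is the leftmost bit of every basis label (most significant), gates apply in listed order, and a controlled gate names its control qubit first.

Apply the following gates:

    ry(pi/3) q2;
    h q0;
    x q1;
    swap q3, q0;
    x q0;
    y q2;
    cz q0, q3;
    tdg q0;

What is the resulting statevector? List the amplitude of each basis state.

The final amplitudes are -sqrt(2)*exp(I*pi/4)/4 on |11000>, sqrt(2)*exp(I*pi/4)/4 on |11010>, sqrt(6)*exp(I*pi/4)/4 on |11100>, -sqrt(6)*exp(I*pi/4)/4 on |11110>, and 0 on every other basis state.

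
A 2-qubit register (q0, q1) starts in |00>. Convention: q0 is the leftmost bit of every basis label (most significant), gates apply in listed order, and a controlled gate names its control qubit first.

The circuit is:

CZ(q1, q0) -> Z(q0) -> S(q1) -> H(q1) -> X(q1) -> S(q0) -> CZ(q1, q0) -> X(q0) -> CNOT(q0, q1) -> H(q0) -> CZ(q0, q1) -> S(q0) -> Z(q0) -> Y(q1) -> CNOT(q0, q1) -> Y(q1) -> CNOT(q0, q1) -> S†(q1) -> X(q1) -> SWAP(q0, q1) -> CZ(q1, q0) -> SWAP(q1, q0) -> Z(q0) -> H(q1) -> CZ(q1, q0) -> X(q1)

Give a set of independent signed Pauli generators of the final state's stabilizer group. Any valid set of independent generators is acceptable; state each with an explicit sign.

The stabilizer group can be generated by +YZ, +ZY, among other valid generating sets.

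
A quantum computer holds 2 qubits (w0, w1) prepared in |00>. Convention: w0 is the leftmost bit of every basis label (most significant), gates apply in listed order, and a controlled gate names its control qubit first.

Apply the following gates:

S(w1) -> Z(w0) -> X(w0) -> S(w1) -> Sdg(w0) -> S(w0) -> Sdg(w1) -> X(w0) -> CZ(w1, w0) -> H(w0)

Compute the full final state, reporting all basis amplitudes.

After the circuit, the state carries amplitude sqrt(2)/2 on |00>, 0 on |01>, sqrt(2)/2 on |10>, 0 on |11>.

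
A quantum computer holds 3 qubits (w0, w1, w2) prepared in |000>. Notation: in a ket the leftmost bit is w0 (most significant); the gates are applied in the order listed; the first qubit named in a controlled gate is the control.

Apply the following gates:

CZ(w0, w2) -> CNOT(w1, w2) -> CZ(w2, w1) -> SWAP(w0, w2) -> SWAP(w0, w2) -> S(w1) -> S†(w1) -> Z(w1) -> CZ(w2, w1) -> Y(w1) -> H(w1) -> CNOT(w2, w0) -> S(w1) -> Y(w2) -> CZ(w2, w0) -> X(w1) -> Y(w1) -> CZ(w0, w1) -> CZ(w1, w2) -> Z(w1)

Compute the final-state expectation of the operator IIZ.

The observable IIZ averages to -1. Key observation: gates 6-7 undo each other exactly, leaving only the rest of the circuit to track.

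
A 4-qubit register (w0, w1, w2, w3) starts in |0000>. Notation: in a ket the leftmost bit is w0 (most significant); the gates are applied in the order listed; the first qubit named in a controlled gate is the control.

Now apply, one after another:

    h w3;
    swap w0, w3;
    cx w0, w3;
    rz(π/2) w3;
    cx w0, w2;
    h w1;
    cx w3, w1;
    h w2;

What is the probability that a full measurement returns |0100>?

The probability of measuring |0100> is 1/8.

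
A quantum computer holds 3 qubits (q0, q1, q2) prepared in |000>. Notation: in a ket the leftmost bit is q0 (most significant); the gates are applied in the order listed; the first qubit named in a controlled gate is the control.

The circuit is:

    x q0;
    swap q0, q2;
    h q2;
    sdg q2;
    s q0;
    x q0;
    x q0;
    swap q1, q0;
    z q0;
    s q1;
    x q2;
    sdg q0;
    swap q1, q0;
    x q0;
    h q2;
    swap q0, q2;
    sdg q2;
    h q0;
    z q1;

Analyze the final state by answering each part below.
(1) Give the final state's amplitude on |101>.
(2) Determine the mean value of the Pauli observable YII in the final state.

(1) The amplitude on |101> is -sqrt(2)*I/2.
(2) The observable YII averages to -1.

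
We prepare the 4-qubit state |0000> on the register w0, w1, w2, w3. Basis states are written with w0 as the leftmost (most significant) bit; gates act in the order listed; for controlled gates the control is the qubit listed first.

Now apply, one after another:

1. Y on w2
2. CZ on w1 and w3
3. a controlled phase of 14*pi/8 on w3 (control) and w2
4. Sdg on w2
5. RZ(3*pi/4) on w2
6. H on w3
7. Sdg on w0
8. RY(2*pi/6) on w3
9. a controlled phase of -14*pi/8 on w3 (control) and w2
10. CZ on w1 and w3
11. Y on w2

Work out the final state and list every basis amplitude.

The resulting statevector has amplitude (-sqrt(6) + sqrt(2))*exp(7*I*pi/8)/4 on |0000>, (sqrt(2) + sqrt(6))*exp(I*pi/8)/4 on |0001>, and 0 on every other basis state.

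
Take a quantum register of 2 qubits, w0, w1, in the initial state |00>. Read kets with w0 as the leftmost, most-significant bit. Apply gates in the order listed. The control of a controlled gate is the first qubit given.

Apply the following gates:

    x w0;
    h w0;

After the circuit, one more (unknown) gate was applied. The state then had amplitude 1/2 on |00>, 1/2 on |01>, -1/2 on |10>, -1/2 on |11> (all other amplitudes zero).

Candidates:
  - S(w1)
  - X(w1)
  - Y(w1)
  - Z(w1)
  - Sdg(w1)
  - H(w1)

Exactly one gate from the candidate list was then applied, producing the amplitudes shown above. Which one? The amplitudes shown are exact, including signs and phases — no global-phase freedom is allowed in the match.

The unique candidate consistent with the amplitudes is H(w1).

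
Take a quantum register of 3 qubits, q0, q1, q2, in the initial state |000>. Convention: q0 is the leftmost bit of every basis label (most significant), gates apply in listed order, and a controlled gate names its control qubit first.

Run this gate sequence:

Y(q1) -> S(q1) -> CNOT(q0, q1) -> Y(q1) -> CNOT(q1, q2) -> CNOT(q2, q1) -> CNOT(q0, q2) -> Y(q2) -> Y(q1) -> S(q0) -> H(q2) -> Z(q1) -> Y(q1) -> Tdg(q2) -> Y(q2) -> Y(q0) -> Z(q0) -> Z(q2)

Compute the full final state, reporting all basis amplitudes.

The resulting statevector has amplitude -sqrt(2)*exp(3*I*pi/4)/2 on |100>, -sqrt(2)/2 on |101>, and 0 on every other basis state.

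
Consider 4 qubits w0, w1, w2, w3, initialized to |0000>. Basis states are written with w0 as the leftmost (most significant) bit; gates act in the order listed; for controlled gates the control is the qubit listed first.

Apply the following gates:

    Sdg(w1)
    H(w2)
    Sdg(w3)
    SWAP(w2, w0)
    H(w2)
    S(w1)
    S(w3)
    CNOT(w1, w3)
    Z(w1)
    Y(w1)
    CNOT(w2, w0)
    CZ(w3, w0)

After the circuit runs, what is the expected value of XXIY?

The expectation value of XXIY is 0.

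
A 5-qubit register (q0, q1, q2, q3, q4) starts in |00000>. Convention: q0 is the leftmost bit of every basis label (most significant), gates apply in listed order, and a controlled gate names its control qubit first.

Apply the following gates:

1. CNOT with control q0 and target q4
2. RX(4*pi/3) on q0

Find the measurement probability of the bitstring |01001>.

Outcome |01001> occurs with probability 0.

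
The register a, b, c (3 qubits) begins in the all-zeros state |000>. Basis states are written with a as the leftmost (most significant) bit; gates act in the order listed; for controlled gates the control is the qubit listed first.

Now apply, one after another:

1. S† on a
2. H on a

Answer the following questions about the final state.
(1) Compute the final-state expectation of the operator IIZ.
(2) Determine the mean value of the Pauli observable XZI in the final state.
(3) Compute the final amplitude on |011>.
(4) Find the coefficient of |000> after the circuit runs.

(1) The observable IIZ averages to 1.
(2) The expectation value of XZI is 1.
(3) The amplitude on |011> is 0.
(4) The final state's coefficient on |000> equals sqrt(2)/2.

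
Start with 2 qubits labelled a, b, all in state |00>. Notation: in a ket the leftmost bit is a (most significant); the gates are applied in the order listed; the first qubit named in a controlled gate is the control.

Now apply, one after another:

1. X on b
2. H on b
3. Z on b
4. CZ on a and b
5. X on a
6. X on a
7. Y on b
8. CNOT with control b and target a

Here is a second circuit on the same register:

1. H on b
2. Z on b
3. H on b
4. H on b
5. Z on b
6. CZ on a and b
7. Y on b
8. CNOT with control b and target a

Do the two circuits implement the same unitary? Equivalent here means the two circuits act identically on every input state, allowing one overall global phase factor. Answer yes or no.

Yes, they are equivalent — the unitaries differ by at most a global phase.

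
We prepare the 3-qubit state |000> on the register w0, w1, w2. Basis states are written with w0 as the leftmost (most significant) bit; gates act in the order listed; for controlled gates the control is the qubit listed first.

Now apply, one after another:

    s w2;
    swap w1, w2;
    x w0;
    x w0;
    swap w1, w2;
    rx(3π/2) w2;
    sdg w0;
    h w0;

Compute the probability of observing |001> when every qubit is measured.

The probability of measuring |001> is 1/4. Key observation: the block from step 2 through step 5 cancels to the identity and can be dropped.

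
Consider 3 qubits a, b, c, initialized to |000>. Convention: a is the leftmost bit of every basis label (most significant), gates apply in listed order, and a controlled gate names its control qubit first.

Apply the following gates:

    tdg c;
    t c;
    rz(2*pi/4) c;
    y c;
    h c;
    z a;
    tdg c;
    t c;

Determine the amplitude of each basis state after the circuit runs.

The final amplitudes are sqrt(2)*exp(I*pi/4)/2 on |000>, -sqrt(2)*exp(I*pi/4)/2 on |001>, and 0 on every other basis state.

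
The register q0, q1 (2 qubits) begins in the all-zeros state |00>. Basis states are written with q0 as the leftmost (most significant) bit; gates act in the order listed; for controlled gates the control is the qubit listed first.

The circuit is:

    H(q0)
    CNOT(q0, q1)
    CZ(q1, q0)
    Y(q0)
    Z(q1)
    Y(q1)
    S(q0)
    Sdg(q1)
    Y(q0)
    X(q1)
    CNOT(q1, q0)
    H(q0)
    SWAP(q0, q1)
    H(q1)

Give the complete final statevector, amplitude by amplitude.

After the circuit, the state carries amplitude sqrt(2)*I/2 on |00>, 0 on |01>, -sqrt(2)*I/2 on |10>, 0 on |11>.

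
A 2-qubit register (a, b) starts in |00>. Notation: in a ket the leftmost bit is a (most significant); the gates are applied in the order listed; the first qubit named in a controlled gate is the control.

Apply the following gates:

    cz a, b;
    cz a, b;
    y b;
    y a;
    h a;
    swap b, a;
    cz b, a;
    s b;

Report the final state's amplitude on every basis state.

The resulting statevector has amplitude 0 on |00>, 0 on |01>, -sqrt(2)/2 on |10>, -sqrt(2)*I/2 on |11>.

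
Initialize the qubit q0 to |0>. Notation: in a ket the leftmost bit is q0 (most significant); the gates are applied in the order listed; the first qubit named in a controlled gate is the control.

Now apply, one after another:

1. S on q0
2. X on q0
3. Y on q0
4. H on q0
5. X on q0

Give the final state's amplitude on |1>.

The amplitude on |1> is -sqrt(2)*I/2.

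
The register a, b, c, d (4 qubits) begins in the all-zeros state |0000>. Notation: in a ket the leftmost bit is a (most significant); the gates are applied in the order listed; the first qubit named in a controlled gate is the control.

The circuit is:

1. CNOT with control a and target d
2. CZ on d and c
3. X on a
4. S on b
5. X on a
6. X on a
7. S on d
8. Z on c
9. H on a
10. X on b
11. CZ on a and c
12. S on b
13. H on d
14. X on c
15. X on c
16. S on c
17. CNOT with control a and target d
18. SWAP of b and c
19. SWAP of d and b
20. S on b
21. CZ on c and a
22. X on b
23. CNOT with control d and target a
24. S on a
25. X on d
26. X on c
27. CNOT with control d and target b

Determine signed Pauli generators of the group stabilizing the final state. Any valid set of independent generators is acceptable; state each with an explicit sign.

The final state is stabilized by the group generated by +YIII, +IYII, +IIZI, -IIIZ; other independent generating sets are equally valid. Key observation: steps 14-15 multiply out to the identity, so the circuit reduces to the remaining gates.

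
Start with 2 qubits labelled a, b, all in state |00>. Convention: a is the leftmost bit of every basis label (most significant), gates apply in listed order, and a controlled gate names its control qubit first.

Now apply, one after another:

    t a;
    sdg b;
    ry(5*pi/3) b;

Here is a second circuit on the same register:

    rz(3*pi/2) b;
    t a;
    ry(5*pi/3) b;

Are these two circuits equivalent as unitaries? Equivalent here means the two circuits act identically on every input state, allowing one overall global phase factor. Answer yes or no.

Yes: on every input state the two circuits agree up to one overall phase factor.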